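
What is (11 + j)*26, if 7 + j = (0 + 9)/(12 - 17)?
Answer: 286/5 ≈ 57.200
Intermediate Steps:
j = -44/5 (j = -7 + (0 + 9)/(12 - 17) = -7 + 9/(-5) = -7 + 9*(-⅕) = -7 - 9/5 = -44/5 ≈ -8.8000)
(11 + j)*26 = (11 - 44/5)*26 = (11/5)*26 = 286/5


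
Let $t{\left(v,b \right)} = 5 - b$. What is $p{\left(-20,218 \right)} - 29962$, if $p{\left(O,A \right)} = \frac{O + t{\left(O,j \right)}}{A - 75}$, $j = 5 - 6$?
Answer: $- \frac{4284580}{143} \approx -29962.0$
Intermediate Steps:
$j = -1$
$p{\left(O,A \right)} = \frac{6 + O}{-75 + A}$ ($p{\left(O,A \right)} = \frac{O + \left(5 - -1\right)}{A - 75} = \frac{O + \left(5 + 1\right)}{-75 + A} = \frac{O + 6}{-75 + A} = \frac{6 + O}{-75 + A}$)
$p{\left(-20,218 \right)} - 29962 = \frac{6 - 20}{-75 + 218} - 29962 = \frac{1}{143} \left(-14\right) - 29962 = - \frac{14}{143} - 29962 = - \frac{4284580}{143}$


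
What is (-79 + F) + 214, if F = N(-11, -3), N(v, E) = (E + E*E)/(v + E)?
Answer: 942/7 ≈ 134.57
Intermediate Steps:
N(v, E) = (E + E²)/(E + v)
F = -3/7 (F = -3*(1 - 3)/(-3 - 11) = -3*(-2)/(-14) = -3*(-1/14)*(-2) = -3/7 ≈ -0.42857)
(-79 + F) + 214 = (-79 - 3/7) + 214 = -556/7 + 214 = 942/7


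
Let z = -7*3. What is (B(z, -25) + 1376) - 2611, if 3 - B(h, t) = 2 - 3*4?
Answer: -1222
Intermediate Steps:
z = -21
B(h, t) = 13 (B(h, t) = 3 - (2 - 3*4) = 3 - (2 - 12) = 3 - 1*(-10) = 3 + 10 = 13)
(B(z, -25) + 1376) - 2611 = (13 + 1376) - 2611 = 1389 - 2611 = -1222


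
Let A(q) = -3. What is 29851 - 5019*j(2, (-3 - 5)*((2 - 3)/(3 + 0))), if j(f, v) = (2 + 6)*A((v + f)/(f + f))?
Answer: 150307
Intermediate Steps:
j(f, v) = -24 (j(f, v) = (2 + 6)*(-3) = 8*(-3) = -24)
29851 - 5019*j(2, (-3 - 5)*((2 - 3)/(3 + 0))) = 29851 - 5019*(-24) = 29851 + 120456 = 150307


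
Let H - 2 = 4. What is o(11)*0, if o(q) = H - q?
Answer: 0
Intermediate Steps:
H = 6 (H = 2 + 4 = 6)
o(q) = 6 - q
o(11)*0 = (6 - 1*11)*0 = (6 - 11)*0 = -5*0 = 0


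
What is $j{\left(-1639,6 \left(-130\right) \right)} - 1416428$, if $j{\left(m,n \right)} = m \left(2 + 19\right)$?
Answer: $-1450847$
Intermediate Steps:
$j{\left(m,n \right)} = 21 m$ ($j{\left(m,n \right)} = m 21 = 21 m$)
$j{\left(-1639,6 \left(-130\right) \right)} - 1416428 = 21 \left(-1639\right) - 1416428 = -34419 - 1416428 = -1450847$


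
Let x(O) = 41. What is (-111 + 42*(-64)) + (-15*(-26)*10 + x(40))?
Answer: 1142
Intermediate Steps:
(-111 + 42*(-64)) + (-15*(-26)*10 + x(40)) = (-111 + 42*(-64)) + (-15*(-26)*10 + 41) = (-111 - 2688) + (390*10 + 41) = -2799 + (3900 + 41) = -2799 + 3941 = 1142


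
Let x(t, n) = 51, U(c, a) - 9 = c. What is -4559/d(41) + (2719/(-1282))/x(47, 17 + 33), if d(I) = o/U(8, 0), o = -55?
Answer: 5067151601/3596010 ≈ 1409.1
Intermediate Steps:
U(c, a) = 9 + c
d(I) = -55/17 (d(I) = -55/(9 + 8) = -55/17)
-4559/d(41) + (2719/(-1282))/x(47, 17 + 33) = -4559/(-55/17) + (2719/(-1282))/51 = -4559*(-17/55) + (2719*(-1/1282))*(1/51) = 77503/55 - 2719/1282*1/51 = 77503/55 - 2719/65382 = 5067151601/3596010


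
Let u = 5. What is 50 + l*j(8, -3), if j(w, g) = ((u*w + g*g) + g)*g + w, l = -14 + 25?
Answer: -1380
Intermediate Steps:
l = 11
j(w, g) = w + g*(g + g**2 + 5*w) (j(w, g) = ((5*w + g*g) + g)*g + w = ((5*w + g**2) + g)*g + w = ((g**2 + 5*w) + g)*g + w = (g + g**2 + 5*w)*g + w = g*(g + g**2 + 5*w) + w = w + g*(g + g**2 + 5*w))
50 + l*j(8, -3) = 50 + 11*(8 + (-3)**2 + (-3)**3 + 5*(-3)*8) = 50 + 11*(8 + 9 - 27 - 120) = 50 + 11*(-130) = 50 - 1430 = -1380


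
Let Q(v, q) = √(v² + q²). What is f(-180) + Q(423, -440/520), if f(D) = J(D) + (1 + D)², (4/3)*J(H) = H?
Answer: 31906 + √30239122/13 ≈ 32329.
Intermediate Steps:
J(H) = 3*H/4
f(D) = (1 + D)² + 3*D/4 (f(D) = 3*D/4 + (1 + D)² = (1 + D)² + 3*D/4)
Q(v, q) = √(q² + v²)
f(-180) + Q(423, -440/520) = (1 + (-180)² + (11/4)*(-180)) + √((-440/520)² + 423²) = (1 + 32400 - 495) + √((-440*1/520)² + 178929) = 31906 + √((-11/13)² + 178929) = 31906 + √(121/169 + 178929) = 31906 + √(30239122/169) = 31906 + √30239122/13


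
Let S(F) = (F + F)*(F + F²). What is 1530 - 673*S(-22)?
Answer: 13682274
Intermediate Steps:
S(F) = 2*F*(F + F²) (S(F) = (2*F)*(F + F²) = 2*F*(F + F²))
1530 - 673*S(-22) = 1530 - 1346*(-22)²*(1 - 22) = 1530 - 1346*484*(-21) = 1530 - 673*(-20328) = 1530 + 13680744 = 13682274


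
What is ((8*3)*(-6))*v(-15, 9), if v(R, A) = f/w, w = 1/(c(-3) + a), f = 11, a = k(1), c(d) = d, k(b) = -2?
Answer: 7920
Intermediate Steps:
a = -2
w = -1/5 (w = 1/(-3 - 2) = 1/(-5) = -1/5 ≈ -0.20000)
v(R, A) = -55 (v(R, A) = 11/(-1/5) = 11*(-5) = -55)
((8*3)*(-6))*v(-15, 9) = ((8*3)*(-6))*(-55) = (24*(-6))*(-55) = -144*(-55) = 7920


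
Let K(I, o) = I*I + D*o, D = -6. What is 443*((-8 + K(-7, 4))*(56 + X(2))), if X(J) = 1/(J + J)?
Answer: 1694475/4 ≈ 4.2362e+5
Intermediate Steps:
K(I, o) = I**2 - 6*o (K(I, o) = I*I - 6*o = I**2 - 6*o)
X(J) = 1/(2*J)
443*((-8 + K(-7, 4))*(56 + X(2))) = 443*((-8 + ((-7)**2 - 6*4))*(56 + (1/2)/2)) = 443*((-8 + (49 - 24))*(56 + (1/2)*(1/2))) = 443*((-8 + 25)*(56 + 1/4)) = 443*(17*(225/4)) = 443*(3825/4) = 1694475/4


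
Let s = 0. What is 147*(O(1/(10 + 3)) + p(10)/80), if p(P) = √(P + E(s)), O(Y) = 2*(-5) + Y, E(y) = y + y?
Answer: -18963/13 + 147*√10/80 ≈ -1452.9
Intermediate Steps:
E(y) = 2*y
O(Y) = -10 + Y
p(P) = √P (p(P) = √(P + 2*0) = √(P + 0) = √P)
147*(O(1/(10 + 3)) + p(10)/80) = 147*((-10 + 1/(10 + 3)) + √10/80) = 147*((-10 + 1/13) + √10*(1/80)) = 147*((-10 + 1/13) + √10/80) = 147*(-129/13 + √10/80) = -18963/13 + 147*√10/80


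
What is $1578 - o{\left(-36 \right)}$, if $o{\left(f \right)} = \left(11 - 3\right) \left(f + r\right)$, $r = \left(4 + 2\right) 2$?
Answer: $1770$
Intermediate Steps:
$r = 12$ ($r = 6 \cdot 2 = 12$)
$o{\left(f \right)} = 96 + 8 f$ ($o{\left(f \right)} = \left(11 - 3\right) \left(f + 12\right) = 8 \left(12 + f\right) = 96 + 8 f$)
$1578 - o{\left(-36 \right)} = 1578 - \left(96 + 8 \left(-36\right)\right) = 1578 - \left(96 - 288\right) = 1578 - -192 = 1578 + 192 = 1770$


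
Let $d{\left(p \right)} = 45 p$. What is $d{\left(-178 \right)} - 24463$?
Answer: $-32473$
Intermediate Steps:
$d{\left(-178 \right)} - 24463 = 45 \left(-178\right) - 24463 = -8010 - 24463 = -32473$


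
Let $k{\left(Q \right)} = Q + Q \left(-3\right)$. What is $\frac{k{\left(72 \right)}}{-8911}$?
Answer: $\frac{144}{8911} \approx 0.01616$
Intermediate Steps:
$k{\left(Q \right)} = - 2 Q$ ($k{\left(Q \right)} = Q - 3 Q = - 2 Q$)
$\frac{k{\left(72 \right)}}{-8911} = \frac{\left(-2\right) 72}{-8911} = \left(-144\right) \left(- \frac{1}{8911}\right) = \frac{144}{8911}$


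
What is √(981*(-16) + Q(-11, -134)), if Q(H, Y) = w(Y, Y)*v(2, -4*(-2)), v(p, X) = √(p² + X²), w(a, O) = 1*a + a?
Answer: 2*√(-3924 - 134*√17) ≈ 133.81*I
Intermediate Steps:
w(a, O) = 2*a (w(a, O) = a + a = 2*a)
v(p, X) = √(X² + p²)
Q(H, Y) = 4*Y*√17 (Q(H, Y) = (2*Y)*√((-4*(-2))² + 2²) = (2*Y)*√(8² + 4) = (2*Y)*√(64 + 4) = (2*Y)*√68 = (2*Y)*(2*√17) = 4*Y*√17)
√(981*(-16) + Q(-11, -134)) = √(981*(-16) + 4*(-134)*√17) = √(-15696 - 536*√17)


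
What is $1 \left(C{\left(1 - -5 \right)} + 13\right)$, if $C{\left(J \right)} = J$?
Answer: $19$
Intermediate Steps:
$1 \left(C{\left(1 - -5 \right)} + 13\right) = 1 \left(\left(1 - -5\right) + 13\right) = 1 \left(\left(1 + 5\right) + 13\right) = 1 \left(6 + 13\right) = 1 \cdot 19 = 19$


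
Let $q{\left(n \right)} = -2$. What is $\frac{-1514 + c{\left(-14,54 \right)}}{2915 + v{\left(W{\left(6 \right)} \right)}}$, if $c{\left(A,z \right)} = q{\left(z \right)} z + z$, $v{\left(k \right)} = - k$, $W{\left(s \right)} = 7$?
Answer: $- \frac{392}{727} \approx -0.5392$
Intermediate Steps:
$c{\left(A,z \right)} = - z$ ($c{\left(A,z \right)} = - 2 z + z = - z$)
$\frac{-1514 + c{\left(-14,54 \right)}}{2915 + v{\left(W{\left(6 \right)} \right)}} = \frac{-1514 - 54}{2915 - 7} = - \frac{1568}{2908} = \left(-1568\right) \frac{1}{2908} = - \frac{392}{727}$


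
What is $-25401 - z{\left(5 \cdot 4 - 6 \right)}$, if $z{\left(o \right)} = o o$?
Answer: $-25597$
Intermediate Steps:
$z{\left(o \right)} = o^{2}$
$-25401 - z{\left(5 \cdot 4 - 6 \right)} = -25401 - \left(5 \cdot 4 - 6\right)^{2} = -25401 - \left(20 - 6\right)^{2} = -25401 - 14^{2} = -25401 - 196 = -25597$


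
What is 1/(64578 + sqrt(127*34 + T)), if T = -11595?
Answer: 64578/4170325361 - I*sqrt(7277)/4170325361 ≈ 1.5485e-5 - 2.0455e-8*I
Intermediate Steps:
1/(64578 + sqrt(127*34 + T)) = 1/(64578 + sqrt(127*34 - 11595)) = 1/(64578 + sqrt(4318 - 11595)) = 1/(64578 + sqrt(-7277)) = 1/(64578 + I*sqrt(7277))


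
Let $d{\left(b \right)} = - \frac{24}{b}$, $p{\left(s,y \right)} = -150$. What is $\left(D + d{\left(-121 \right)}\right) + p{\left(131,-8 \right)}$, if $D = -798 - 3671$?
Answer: $- \frac{558875}{121} \approx -4618.8$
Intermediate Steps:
$D = -4469$ ($D = -798 - 3671 = -4469$)
$\left(D + d{\left(-121 \right)}\right) + p{\left(131,-8 \right)} = \left(-4469 - \frac{24}{-121}\right) - 150 = \left(-4469 - - \frac{24}{121}\right) - 150 = \left(-4469 + \frac{24}{121}\right) - 150 = - \frac{540725}{121} - 150 = - \frac{558875}{121}$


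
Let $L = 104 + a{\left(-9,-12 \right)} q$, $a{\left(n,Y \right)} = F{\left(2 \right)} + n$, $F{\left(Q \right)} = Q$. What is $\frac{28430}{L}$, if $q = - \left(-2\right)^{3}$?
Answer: $\frac{14215}{24} \approx 592.29$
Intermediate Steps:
$a{\left(n,Y \right)} = 2 + n$
$q = 8$ ($q = \left(-1\right) \left(-8\right) = 8$)
$L = 48$ ($L = 104 + \left(2 - 9\right) 8 = 104 - 56 = 48$)
$\frac{28430}{L} = \frac{28430}{48} = 28430 \cdot \frac{1}{48} = \frac{14215}{24}$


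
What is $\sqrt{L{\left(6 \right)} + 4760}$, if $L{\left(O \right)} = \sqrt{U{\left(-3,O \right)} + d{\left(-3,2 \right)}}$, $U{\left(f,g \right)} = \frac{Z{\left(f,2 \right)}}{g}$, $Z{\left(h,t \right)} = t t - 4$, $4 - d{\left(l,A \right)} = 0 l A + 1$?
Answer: $\sqrt{4760 + \sqrt{3}} \approx 69.005$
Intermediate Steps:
$d{\left(l,A \right)} = 3$ ($d{\left(l,A \right)} = 4 - \left(0 l A + 1\right) = 4 - \left(0 A + 1\right) = 4 - \left(0 + 1\right) = 4 - 1 = 3$)
$Z{\left(h,t \right)} = -4 + t^{2}$ ($Z{\left(h,t \right)} = t^{2} - 4 = -4 + t^{2}$)
$U{\left(f,g \right)} = 0$ ($U{\left(f,g \right)} = \frac{-4 + 2^{2}}{g} = \frac{-4 + 4}{g} = \frac{0}{g} = 0$)
$L{\left(O \right)} = \sqrt{3}$ ($L{\left(O \right)} = \sqrt{0 + 3} = \sqrt{3}$)
$\sqrt{L{\left(6 \right)} + 4760} = \sqrt{\sqrt{3} + 4760} = \sqrt{4760 + \sqrt{3}}$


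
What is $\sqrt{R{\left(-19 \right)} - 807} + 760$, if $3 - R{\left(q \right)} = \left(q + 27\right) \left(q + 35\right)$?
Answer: $760 + 2 i \sqrt{233} \approx 760.0 + 30.529 i$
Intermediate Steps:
$R{\left(q \right)} = 3 - \left(27 + q\right) \left(35 + q\right)$ ($R{\left(q \right)} = 3 - \left(q + 27\right) \left(q + 35\right) = 3 - \left(27 + q\right) \left(35 + q\right)$)
$\sqrt{R{\left(-19 \right)} - 807} + 760 = \sqrt{\left(-942 - \left(-19\right)^{2} - -1178\right) - 807} + 760 = \sqrt{\left(-942 - 361 + 1178\right) - 807} + 760 = \sqrt{-125 - 807} + 760 = \sqrt{-932} + 760 = 2 i \sqrt{233} + 760 = 760 + 2 i \sqrt{233}$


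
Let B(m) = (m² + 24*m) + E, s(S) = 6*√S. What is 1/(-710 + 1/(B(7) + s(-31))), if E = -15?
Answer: 2*(-3*√31 + 101*I)/(-143419*I + 4260*√31) ≈ -0.0014085 + 1.5809e-9*I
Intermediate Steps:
B(m) = -15 + m² + 24*m (B(m) = (m² + 24*m) - 15 = -15 + m² + 24*m)
1/(-710 + 1/(B(7) + s(-31))) = 1/(-710 + 1/((-15 + 7² + 24*7) + 6*√(-31))) = 1/(-710 + 1/((-15 + 49 + 168) + 6*(I*√31))) = 1/(-710 + 1/(202 + 6*I*√31))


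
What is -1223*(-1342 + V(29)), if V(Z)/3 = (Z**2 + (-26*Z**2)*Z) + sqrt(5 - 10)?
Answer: 2325119903 - 3669*I*sqrt(5) ≈ 2.3251e+9 - 8204.1*I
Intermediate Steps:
V(Z) = -78*Z**3 + 3*Z**2 + 3*I*sqrt(5) (V(Z) = 3*((Z**2 + (-26*Z**2)*Z) + sqrt(5 - 10)) = 3*((Z**2 - 26*Z**3) + sqrt(-5)) = 3*((Z**2 - 26*Z**3) + I*sqrt(5)) = 3*(Z**2 - 26*Z**3 + I*sqrt(5)) = -78*Z**3 + 3*Z**2 + 3*I*sqrt(5))
-1223*(-1342 + V(29)) = -1223*(-1342 + (-78*29**3 + 3*29**2 + 3*I*sqrt(5))) = -1223*(-1342 + (-78*24389 + 3*841 + 3*I*sqrt(5))) = -1223*(-1342 + (-1902342 + 2523 + 3*I*sqrt(5))) = -1223*(-1342 + (-1899819 + 3*I*sqrt(5))) = -1223*(-1901161 + 3*I*sqrt(5)) = 2325119903 - 3669*I*sqrt(5)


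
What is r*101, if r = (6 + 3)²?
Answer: 8181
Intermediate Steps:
r = 81 (r = 9² = 81)
r*101 = 81*101 = 8181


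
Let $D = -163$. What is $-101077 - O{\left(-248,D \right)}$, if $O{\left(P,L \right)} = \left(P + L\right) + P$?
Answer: $-100418$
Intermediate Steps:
$O{\left(P,L \right)} = L + 2 P$ ($O{\left(P,L \right)} = \left(L + P\right) + P = L + 2 P$)
$-101077 - O{\left(-248,D \right)} = -101077 - \left(-163 + 2 \left(-248\right)\right) = -101077 - \left(-163 - 496\right) = -101077 - -659 = -101077 + 659 = -100418$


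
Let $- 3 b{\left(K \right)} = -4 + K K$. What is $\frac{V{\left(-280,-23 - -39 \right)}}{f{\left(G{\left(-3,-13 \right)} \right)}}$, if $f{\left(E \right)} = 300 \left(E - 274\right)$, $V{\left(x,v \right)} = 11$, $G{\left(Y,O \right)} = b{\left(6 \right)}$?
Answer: $- \frac{11}{85400} \approx -0.00012881$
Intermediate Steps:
$b{\left(K \right)} = \frac{4}{3} - \frac{K^{2}}{3}$ ($b{\left(K \right)} = - \frac{-4 + K K}{3} = - \frac{-4 + K^{2}}{3} = \frac{4}{3} - \frac{K^{2}}{3}$)
$G{\left(Y,O \right)} = - \frac{32}{3}$ ($G{\left(Y,O \right)} = \frac{4}{3} - \frac{6^{2}}{3} = \frac{4}{3} - 12 = - \frac{32}{3}$)
$f{\left(E \right)} = -82200 + 300 E$ ($f{\left(E \right)} = 300 \left(-274 + E\right) = -82200 + 300 E$)
$\frac{V{\left(-280,-23 - -39 \right)}}{f{\left(G{\left(-3,-13 \right)} \right)}} = \frac{11}{-82200 + 300 \left(- \frac{32}{3}\right)} = \frac{11}{-82200 - 3200} = \frac{11}{-85400} = 11 \left(- \frac{1}{85400}\right) = - \frac{11}{85400}$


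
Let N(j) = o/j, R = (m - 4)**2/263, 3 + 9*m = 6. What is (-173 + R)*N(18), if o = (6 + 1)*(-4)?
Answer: 5731180/21303 ≈ 269.03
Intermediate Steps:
m = 1/3 (m = -1/3 + (1/9)*6 = -1/3 + 2/3 = 1/3 ≈ 0.33333)
R = 121/2367 (R = (1/3 - 4)**2/263 = (-11/3)**2*(1/263) = (121/9)*(1/263) = 121/2367 ≈ 0.051120)
o = -28 (o = 7*(-4) = -28)
N(j) = -28/j
(-173 + R)*N(18) = (-173 + 121/2367)*(-28/18) = -(-11462360)/(2367*18) = -409370/2367*(-14/9) = 5731180/21303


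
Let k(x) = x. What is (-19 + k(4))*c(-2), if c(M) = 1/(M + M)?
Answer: 15/4 ≈ 3.7500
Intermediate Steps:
c(M) = 1/(2*M)
(-19 + k(4))*c(-2) = (-19 + 4)*((1/2)/(-2)) = -15*(-1)/(2*2) = -15*(-1/4) = 15/4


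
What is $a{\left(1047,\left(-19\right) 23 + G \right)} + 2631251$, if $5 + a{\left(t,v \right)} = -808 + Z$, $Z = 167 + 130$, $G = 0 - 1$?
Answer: $2630735$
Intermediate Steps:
$G = -1$
$Z = 297$
$a{\left(t,v \right)} = -516$ ($a{\left(t,v \right)} = -5 + \left(-808 + 297\right) = -5 - 511 = -516$)
$a{\left(1047,\left(-19\right) 23 + G \right)} + 2631251 = -516 + 2631251 = 2630735$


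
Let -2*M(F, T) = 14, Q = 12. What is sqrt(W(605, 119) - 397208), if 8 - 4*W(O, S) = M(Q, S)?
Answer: I*sqrt(1588817)/2 ≈ 630.24*I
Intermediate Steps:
M(F, T) = -7 (M(F, T) = -1/2*14 = -7)
W(O, S) = 15/4 (W(O, S) = 2 - 1/4*(-7) = 2 + 7/4 = 15/4)
sqrt(W(605, 119) - 397208) = sqrt(15/4 - 397208) = sqrt(-1588817/4) = I*sqrt(1588817)/2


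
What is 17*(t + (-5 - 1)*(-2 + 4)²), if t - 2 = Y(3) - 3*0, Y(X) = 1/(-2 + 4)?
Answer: -731/2 ≈ -365.50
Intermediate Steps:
Y(X) = ½ (Y(X) = 1/2 = ½)
t = 5/2 (t = 2 + (½ - 3*0) = 2 + (½ + 0) = 2 + ½ = 5/2 ≈ 2.5000)
17*(t + (-5 - 1)*(-2 + 4)²) = 17*(5/2 + (-5 - 1)*(-2 + 4)²) = 17*(5/2 - 6*2²) = 17*(5/2 - 6*4) = 17*(5/2 - 24) = 17*(-43/2) = -731/2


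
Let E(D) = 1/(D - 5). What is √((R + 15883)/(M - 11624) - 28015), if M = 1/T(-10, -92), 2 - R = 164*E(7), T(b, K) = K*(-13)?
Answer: I*√5414834673058002699/13902303 ≈ 167.38*I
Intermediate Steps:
E(D) = 1/(-5 + D)
T(b, K) = -13*K
R = -80 (R = 2 - 164/(-5 + 7) = 2 - 164/2 = 2 - 1*82 = 2 - 82 = -80)
M = 1/1196 (M = 1/(-13*(-92)) = 1/1196 ≈ 0.00083612)
√((R + 15883)/(M - 11624) - 28015) = √((-80 + 15883)/(1/1196 - 11624) - 28015) = √(15803/(-13902303/1196) - 28015) = √(15803*(-1196/13902303) - 28015) = √(-18900388/13902303 - 28015) = √(-389491918933/13902303) = I*√5414834673058002699/13902303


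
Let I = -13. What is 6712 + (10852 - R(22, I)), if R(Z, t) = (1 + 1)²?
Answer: 17560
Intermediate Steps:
R(Z, t) = 4 (R(Z, t) = 2² = 4)
6712 + (10852 - R(22, I)) = 6712 + (10852 - 1*4) = 6712 + (10852 - 4) = 6712 + 10848 = 17560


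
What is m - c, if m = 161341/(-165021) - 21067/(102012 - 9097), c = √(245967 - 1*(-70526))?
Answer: -18467496422/15332926215 - √316493 ≈ -563.78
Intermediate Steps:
c = √316493 (c = √(245967 + 70526) = √316493 ≈ 562.58)
m = -18467496422/15332926215 (m = 161341*(-1/165021) - 21067/92915 = -161341/165021 - 21067*1/92915 = -161341/165021 - 21067/92915 = -18467496422/15332926215 ≈ -1.2044)
m - c = -18467496422/15332926215 - √316493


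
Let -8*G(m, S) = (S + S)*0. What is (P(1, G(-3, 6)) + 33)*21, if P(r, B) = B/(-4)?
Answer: 693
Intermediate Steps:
G(m, S) = 0 (G(m, S) = -(S + S)*0/8 = -2*S*0/8 = -⅛*0 = 0)
P(r, B) = -B/4 (P(r, B) = B*(-¼) = -B/4)
(P(1, G(-3, 6)) + 33)*21 = (-¼*0 + 33)*21 = (0 + 33)*21 = 33*21 = 693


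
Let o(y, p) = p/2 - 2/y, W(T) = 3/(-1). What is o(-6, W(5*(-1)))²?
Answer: 49/36 ≈ 1.3611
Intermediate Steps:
W(T) = -3 (W(T) = 3*(-1) = -3)
o(y, p) = p/2 - 2/y (o(y, p) = p*(½) - 2/y = p/2 - 2/y)
o(-6, W(5*(-1)))² = ((½)*(-3) - 2/(-6))² = (-3/2 - 2*(-⅙))² = (-3/2 + ⅓)² = (-7/6)² = 49/36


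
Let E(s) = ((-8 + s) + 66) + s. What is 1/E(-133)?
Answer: -1/208 ≈ -0.0048077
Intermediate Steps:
E(s) = 58 + 2*s (E(s) = (58 + s) + s = 58 + 2*s)
1/E(-133) = 1/(58 + 2*(-133)) = 1/(58 - 266) = 1/(-208) = -1/208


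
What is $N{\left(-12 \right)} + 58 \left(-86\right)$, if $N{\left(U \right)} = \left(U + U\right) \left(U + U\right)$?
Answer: $-4412$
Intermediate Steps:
$N{\left(U \right)} = 4 U^{2}$ ($N{\left(U \right)} = 2 U 2 U = 4 U^{2}$)
$N{\left(-12 \right)} + 58 \left(-86\right) = 4 \left(-12\right)^{2} + 58 \left(-86\right) = 4 \cdot 144 - 4988 = 576 - 4988 = -4412$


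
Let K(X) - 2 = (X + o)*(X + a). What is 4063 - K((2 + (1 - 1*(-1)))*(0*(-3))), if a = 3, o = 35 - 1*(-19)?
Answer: 3899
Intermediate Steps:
o = 54 (o = 35 + 19 = 54)
K(X) = 2 + (3 + X)*(54 + X) (K(X) = 2 + (X + 54)*(X + 3) = 2 + (54 + X)*(3 + X) = 2 + (3 + X)*(54 + X))
4063 - K((2 + (1 - 1*(-1)))*(0*(-3))) = 4063 - (164 + ((2 + (1 - 1*(-1)))*(0*(-3)))**2 + 57*((2 + (1 - 1*(-1)))*(0*(-3)))) = 4063 - (164 + ((2 + (1 + 1))*0)**2 + 57*((2 + (1 + 1))*0)) = 4063 - (164 + ((2 + 2)*0)**2 + 57*((2 + 2)*0)) = 4063 - (164 + (4*0)**2 + 57*(4*0)) = 4063 - (164 + 0**2 + 57*0) = 4063 - (164 + 0 + 0) = 4063 - 1*164 = 4063 - 164 = 3899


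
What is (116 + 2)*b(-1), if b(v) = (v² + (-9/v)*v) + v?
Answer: -1062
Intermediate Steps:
b(v) = -9 + v + v² (b(v) = (v² - 9) + v = (-9 + v²) + v = -9 + v + v²)
(116 + 2)*b(-1) = (116 + 2)*(-9 - 1 + (-1)²) = 118*(-9 - 1 + 1) = 118*(-9) = -1062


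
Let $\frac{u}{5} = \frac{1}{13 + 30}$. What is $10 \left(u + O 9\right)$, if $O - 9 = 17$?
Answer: $\frac{100670}{43} \approx 2341.2$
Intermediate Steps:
$O = 26$ ($O = 9 + 17 = 26$)
$u = \frac{5}{43}$ ($u = \frac{5}{13 + 30} = \frac{5}{43} \approx 0.11628$)
$10 \left(u + O 9\right) = 10 \left(\frac{5}{43} + 26 \cdot 9\right) = 10 \left(\frac{5}{43} + 234\right) = 10 \cdot \frac{10067}{43} = \frac{100670}{43}$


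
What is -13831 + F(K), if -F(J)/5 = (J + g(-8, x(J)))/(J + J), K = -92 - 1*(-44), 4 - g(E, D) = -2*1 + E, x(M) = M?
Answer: -663973/48 ≈ -13833.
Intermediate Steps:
g(E, D) = 6 - E (g(E, D) = 4 - (-2*1 + E) = 4 - (-2 + E) = 4 + (2 - E) = 6 - E)
K = -48 (K = -92 + 44 = -48)
F(J) = -5*(14 + J)/(2*J) (F(J) = -5*(J + (6 - 1*(-8)))/(J + J) = -5*(J + (6 + 8))/(2*J) = -5*(J + 14)*1/(2*J) = -5*(14 + J)*1/(2*J) = -5*(14 + J)/(2*J))
-13831 + F(K) = -13831 + (-5/2 - 35/(-48)) = -13831 + (-5/2 - 35*(-1/48)) = -13831 + (-5/2 + 35/48) = -13831 - 85/48 = -663973/48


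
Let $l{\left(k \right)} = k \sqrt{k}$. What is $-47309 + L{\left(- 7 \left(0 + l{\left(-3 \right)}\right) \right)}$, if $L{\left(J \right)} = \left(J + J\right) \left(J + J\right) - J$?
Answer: $-52601 - 21 i \sqrt{3} \approx -52601.0 - 36.373 i$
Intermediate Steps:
$l{\left(k \right)} = k^{\frac{3}{2}}$
$L{\left(J \right)} = - J + 4 J^{2}$ ($L{\left(J \right)} = 2 J 2 J - J = 4 J^{2} - J = - J + 4 J^{2}$)
$-47309 + L{\left(- 7 \left(0 + l{\left(-3 \right)}\right) \right)} = -47309 + - 7 \left(0 + \left(-3\right)^{\frac{3}{2}}\right) \left(-1 + 4 \left(- 7 \left(0 + \left(-3\right)^{\frac{3}{2}}\right)\right)\right) = -47309 + - 7 \left(0 - 3 i \sqrt{3}\right) \left(-1 + 4 \left(- 7 \left(0 - 3 i \sqrt{3}\right)\right)\right) = -47309 + - 7 \left(- 3 i \sqrt{3}\right) \left(-1 + 4 \left(- 7 \left(- 3 i \sqrt{3}\right)\right)\right) = -47309 + 21 i \sqrt{3} \left(-1 + 4 \cdot 21 i \sqrt{3}\right) = -47309 + 21 i \sqrt{3} \left(-1 + 84 i \sqrt{3}\right)$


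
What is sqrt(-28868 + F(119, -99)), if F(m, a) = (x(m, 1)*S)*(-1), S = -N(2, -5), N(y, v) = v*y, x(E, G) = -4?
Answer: 2*I*sqrt(7207) ≈ 169.79*I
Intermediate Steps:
S = 10 (S = -(-5)*2 = -1*(-10) = 10)
F(m, a) = 40 (F(m, a) = -4*10*(-1) = -40*(-1) = 40)
sqrt(-28868 + F(119, -99)) = sqrt(-28868 + 40) = sqrt(-28828) = 2*I*sqrt(7207)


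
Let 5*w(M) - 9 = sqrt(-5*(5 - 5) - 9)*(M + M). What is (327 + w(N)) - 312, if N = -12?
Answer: 84/5 - 72*I/5 ≈ 16.8 - 14.4*I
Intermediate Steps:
w(M) = 9/5 + 6*I*M/5 (w(M) = 9/5 + (sqrt(-5*(5 - 5) - 9)*(M + M))/5 = 9/5 + (sqrt(-5*0 - 9)*(2*M))/5 = 9/5 + (sqrt(0 - 9)*(2*M))/5 = 9/5 + (sqrt(-9)*(2*M))/5 = 9/5 + ((3*I)*(2*M))/5 = 9/5 + (6*I*M)/5 = 9/5 + 6*I*M/5)
(327 + w(N)) - 312 = (327 + (9/5 + (6/5)*I*(-12))) - 312 = (327 + (9/5 - 72*I/5)) - 312 = (1644/5 - 72*I/5) - 312 = 84/5 - 72*I/5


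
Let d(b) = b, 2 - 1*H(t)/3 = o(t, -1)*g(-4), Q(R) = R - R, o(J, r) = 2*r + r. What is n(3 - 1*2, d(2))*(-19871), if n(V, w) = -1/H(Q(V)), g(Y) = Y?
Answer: -19871/30 ≈ -662.37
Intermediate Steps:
o(J, r) = 3*r
Q(R) = 0
H(t) = -30 (H(t) = 6 - 3*3*(-1)*(-4) = 6 - (-9)*(-4) = 6 - 3*12 = 6 - 36 = -30)
n(V, w) = 1/30 (n(V, w) = -1/(-30) = -1*(-1/30) = 1/30)
n(3 - 1*2, d(2))*(-19871) = (1/30)*(-19871) = -19871/30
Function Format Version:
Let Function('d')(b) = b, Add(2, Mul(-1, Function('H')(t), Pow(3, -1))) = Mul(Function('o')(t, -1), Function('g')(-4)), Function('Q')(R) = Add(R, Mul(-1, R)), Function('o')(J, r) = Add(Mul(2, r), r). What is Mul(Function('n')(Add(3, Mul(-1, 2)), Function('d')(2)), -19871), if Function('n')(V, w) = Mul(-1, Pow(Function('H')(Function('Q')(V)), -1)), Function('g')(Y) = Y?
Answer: Rational(-19871, 30) ≈ -662.37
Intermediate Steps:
Function('o')(J, r) = Mul(3, r)
Function('Q')(R) = 0
Function('H')(t) = -30 (Function('H')(t) = Add(6, Mul(-3, Mul(Mul(3, -1), -4))) = Add(6, Mul(-3, Mul(-3, -4))) = Add(6, Mul(-3, 12)) = Add(6, -36) = -30)
Function('n')(V, w) = Rational(1, 30) (Function('n')(V, w) = Mul(-1, Pow(-30, -1)) = Mul(-1, Rational(-1, 30)) = Rational(1, 30))
Mul(Function('n')(Add(3, Mul(-1, 2)), Function('d')(2)), -19871) = Mul(Rational(1, 30), -19871) = Rational(-19871, 30)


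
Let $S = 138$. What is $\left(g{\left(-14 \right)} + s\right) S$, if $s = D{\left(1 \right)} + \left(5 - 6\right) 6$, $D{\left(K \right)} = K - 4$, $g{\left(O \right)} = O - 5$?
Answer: $-3864$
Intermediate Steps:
$g{\left(O \right)} = -5 + O$ ($g{\left(O \right)} = O - 5 = -5 + O$)
$D{\left(K \right)} = -4 + K$ ($D{\left(K \right)} = K - 4 = -4 + K$)
$s = -9$ ($s = \left(-4 + 1\right) + \left(5 - 6\right) 6 = -3 + \left(5 - 6\right) 6 = -3 - 6 = -9$)
$\left(g{\left(-14 \right)} + s\right) S = \left(\left(-5 - 14\right) - 9\right) 138 = \left(-19 - 9\right) 138 = \left(-28\right) 138 = -3864$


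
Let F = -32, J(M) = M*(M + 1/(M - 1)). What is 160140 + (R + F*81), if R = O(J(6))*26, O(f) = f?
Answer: 792576/5 ≈ 1.5852e+5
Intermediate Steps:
J(M) = M*(M + 1/(-1 + M))
R = 4836/5 (R = (6*(1 + 6² - 1*6)/(-1 + 6))*26 = (6*(1 + 36 - 6)/5)*26 = (6*(⅕)*31)*26 = (186/5)*26 = 4836/5 ≈ 967.20)
160140 + (R + F*81) = 160140 + (4836/5 - 32*81) = 160140 + (4836/5 - 2592) = 160140 - 8124/5 = 792576/5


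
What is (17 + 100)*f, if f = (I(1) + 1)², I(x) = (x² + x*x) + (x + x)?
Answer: 2925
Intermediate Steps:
I(x) = 2*x + 2*x² (I(x) = (x² + x²) + 2*x = 2*x² + 2*x = 2*x + 2*x²)
f = 25 (f = (2*1*(1 + 1) + 1)² = (2*1*2 + 1)² = (4 + 1)² = 5² = 25)
(17 + 100)*f = (17 + 100)*25 = 117*25 = 2925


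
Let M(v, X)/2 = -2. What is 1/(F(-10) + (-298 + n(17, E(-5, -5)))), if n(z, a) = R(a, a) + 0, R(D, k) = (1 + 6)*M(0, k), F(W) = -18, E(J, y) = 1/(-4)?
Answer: -1/344 ≈ -0.0029070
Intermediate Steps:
M(v, X) = -4 (M(v, X) = 2*(-2) = -4)
E(J, y) = -1/4
R(D, k) = -28 (R(D, k) = (1 + 6)*(-4) = 7*(-4) = -28)
n(z, a) = -28 (n(z, a) = -28 + 0 = -28)
1/(F(-10) + (-298 + n(17, E(-5, -5)))) = 1/(-18 + (-298 - 28)) = 1/(-18 - 326) = 1/(-344) = -1/344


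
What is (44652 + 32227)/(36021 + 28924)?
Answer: 76879/64945 ≈ 1.1838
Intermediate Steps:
(44652 + 32227)/(36021 + 28924) = 76879/64945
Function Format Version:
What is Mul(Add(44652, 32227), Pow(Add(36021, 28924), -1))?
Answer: Rational(76879, 64945) ≈ 1.1838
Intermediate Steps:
Mul(Add(44652, 32227), Pow(Add(36021, 28924), -1)) = Mul(76879, Pow(64945, -1)) = Mul(76879, Rational(1, 64945)) = Rational(76879, 64945)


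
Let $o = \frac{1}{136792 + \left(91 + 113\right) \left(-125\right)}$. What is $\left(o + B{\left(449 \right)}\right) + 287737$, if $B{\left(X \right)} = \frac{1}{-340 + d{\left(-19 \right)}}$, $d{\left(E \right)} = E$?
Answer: $\frac{11496194496303}{39953828} \approx 2.8774 \cdot 10^{5}$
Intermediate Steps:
$B{\left(X \right)} = - \frac{1}{359}$ ($B{\left(X \right)} = \frac{1}{-340 - 19} = \frac{1}{-359} = - \frac{1}{359}$)
$o = \frac{1}{111292}$ ($o = \frac{1}{136792 + 204 \left(-125\right)} = \frac{1}{136792 - 25500} = \frac{1}{111292} \approx 8.9854 \cdot 10^{-6}$)
$\left(o + B{\left(449 \right)}\right) + 287737 = \left(\frac{1}{111292} - \frac{1}{359}\right) + 287737 = - \frac{110933}{39953828} + 287737 = \frac{11496194496303}{39953828}$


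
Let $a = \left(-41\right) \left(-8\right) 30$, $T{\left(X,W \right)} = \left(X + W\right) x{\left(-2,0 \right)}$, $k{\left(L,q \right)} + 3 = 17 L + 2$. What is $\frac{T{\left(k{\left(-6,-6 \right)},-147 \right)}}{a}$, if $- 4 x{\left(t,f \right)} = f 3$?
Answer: $0$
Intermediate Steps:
$x{\left(t,f \right)} = - \frac{3 f}{4}$ ($x{\left(t,f \right)} = - \frac{f 3}{4} = - \frac{3 f}{4}$)
$k{\left(L,q \right)} = -1 + 17 L$ ($k{\left(L,q \right)} = -3 + \left(17 L + 2\right) = -3 + \left(2 + 17 L\right) = -1 + 17 L$)
$T{\left(X,W \right)} = 0$ ($T{\left(X,W \right)} = \left(X + W\right) \left(\left(- \frac{3}{4}\right) 0\right) = \left(W + X\right) 0 = 0$)
$a = 9840$ ($a = 328 \cdot 30 = 9840$)
$\frac{T{\left(k{\left(-6,-6 \right)},-147 \right)}}{a} = \frac{0}{9840} = 0 \cdot \frac{1}{9840} = 0$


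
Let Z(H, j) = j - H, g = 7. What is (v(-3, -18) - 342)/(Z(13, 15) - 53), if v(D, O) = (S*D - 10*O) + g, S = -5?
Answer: 140/51 ≈ 2.7451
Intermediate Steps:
v(D, O) = 7 - 10*O - 5*D (v(D, O) = (-5*D - 10*O) + 7 = (-10*O - 5*D) + 7 = 7 - 10*O - 5*D)
(v(-3, -18) - 342)/(Z(13, 15) - 53) = ((7 - 10*(-18) - 5*(-3)) - 342)/((15 - 1*13) - 53) = ((7 + 180 + 15) - 342)/((15 - 13) - 53) = (202 - 342)/(2 - 53) = -140/(-51) = -140*(-1/51) = 140/51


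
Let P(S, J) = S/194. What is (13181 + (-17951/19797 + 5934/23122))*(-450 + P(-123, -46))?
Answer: -87907549593937465/14800461566 ≈ -5.9395e+6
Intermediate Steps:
P(S, J) = S/194 (P(S, J) = S*(1/194) = S/194)
(13181 + (-17951/19797 + 5934/23122))*(-450 + P(-123, -46)) = (13181 + (-17951/19797 + 5934/23122))*(-450 + (1/194)*(-123)) = (13181 + (-17951*1/19797 + 5934*(1/23122)))*(-450 - 123/194) = (13181 + (-17951/19797 + 2967/11561))*(-87423/194) = (13181 - 148793812/228873117)*(-87423/194) = (3016627761365/228873117)*(-87423/194) = -87907549593937465/14800461566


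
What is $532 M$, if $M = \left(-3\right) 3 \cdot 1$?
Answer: $-4788$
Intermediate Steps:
$M = -9$ ($M = \left(-9\right) 1 = -9$)
$532 M = 532 \left(-9\right) = -4788$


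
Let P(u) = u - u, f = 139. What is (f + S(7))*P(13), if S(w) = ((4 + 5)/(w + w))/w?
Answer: 0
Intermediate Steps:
P(u) = 0
S(w) = 9/(2*w**2) (S(w) = (9/((2*w)))/w = (9*(1/(2*w)))/w = (9/(2*w))/w = 9/(2*w**2))
(f + S(7))*P(13) = (139 + (9/2)/7**2)*0 = (139 + (9/2)*(1/49))*0 = (139 + 9/98)*0 = (13631/98)*0 = 0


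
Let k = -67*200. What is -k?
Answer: 13400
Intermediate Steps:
k = -13400
-k = -1*(-13400) = 13400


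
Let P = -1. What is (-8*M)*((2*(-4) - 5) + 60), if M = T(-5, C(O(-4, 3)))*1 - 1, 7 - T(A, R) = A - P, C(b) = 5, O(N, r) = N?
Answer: -3760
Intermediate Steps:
T(A, R) = 6 - A (T(A, R) = 7 - (A - 1*(-1)) = 7 - (A + 1) = 7 - (1 + A) = 7 + (-1 - A) = 6 - A)
M = 10 (M = (6 - 1*(-5))*1 - 1 = (6 + 5)*1 - 1 = 11*1 - 1 = 11 - 1 = 10)
(-8*M)*((2*(-4) - 5) + 60) = (-8*10)*((2*(-4) - 5) + 60) = -80*((-8 - 5) + 60) = -80*(-13 + 60) = -80*47 = -3760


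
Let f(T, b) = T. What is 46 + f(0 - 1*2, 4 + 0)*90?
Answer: -134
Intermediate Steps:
46 + f(0 - 1*2, 4 + 0)*90 = 46 + (0 - 1*2)*90 = 46 + (0 - 2)*90 = 46 - 2*90 = 46 - 180 = -134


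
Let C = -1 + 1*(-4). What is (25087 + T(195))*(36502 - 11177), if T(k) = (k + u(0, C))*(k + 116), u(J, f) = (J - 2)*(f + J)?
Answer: 2249923650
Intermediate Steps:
C = -5 (C = -1 - 4 = -5)
u(J, f) = (-2 + J)*(J + f)
T(k) = (10 + k)*(116 + k) (T(k) = (k + (0**2 - 2*0 - 2*(-5) + 0*(-5)))*(k + 116) = (k + (0 + 0 + 10 + 0))*(116 + k) = (k + 10)*(116 + k) = (10 + k)*(116 + k))
(25087 + T(195))*(36502 - 11177) = (25087 + (1160 + 195**2 + 126*195))*(36502 - 11177) = (25087 + (1160 + 38025 + 24570))*25325 = (25087 + 63755)*25325 = 88842*25325 = 2249923650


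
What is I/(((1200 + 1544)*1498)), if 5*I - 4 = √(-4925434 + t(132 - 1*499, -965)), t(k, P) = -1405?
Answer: 1/5138140 + I*√4926839/20552560 ≈ 1.9462e-7 + 0.000108*I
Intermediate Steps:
I = ⅘ + I*√4926839/5 (I = ⅘ + √(-4925434 - 1405)/5 = ⅘ + √(-4926839)/5 = ⅘ + (I*√4926839)/5 = ⅘ + I*√4926839/5 ≈ 0.8 + 443.93*I)
I/(((1200 + 1544)*1498)) = (⅘ + I*√4926839/5)/(((1200 + 1544)*1498)) = (⅘ + I*√4926839/5)/((2744*1498)) = (⅘ + I*√4926839/5)/4110512 = (⅘ + I*√4926839/5)*(1/4110512) = 1/5138140 + I*√4926839/20552560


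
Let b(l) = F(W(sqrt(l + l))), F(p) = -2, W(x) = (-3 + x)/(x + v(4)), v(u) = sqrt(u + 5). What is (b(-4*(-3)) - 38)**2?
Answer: 1600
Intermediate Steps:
v(u) = sqrt(5 + u)
W(x) = (-3 + x)/(3 + x) (W(x) = (-3 + x)/(x + sqrt(5 + 4)) = (-3 + x)/(x + sqrt(9)) = (-3 + x)/(x + 3) = (-3 + x)/(3 + x))
b(l) = -2
(b(-4*(-3)) - 38)**2 = (-2 - 38)**2 = (-40)**2 = 1600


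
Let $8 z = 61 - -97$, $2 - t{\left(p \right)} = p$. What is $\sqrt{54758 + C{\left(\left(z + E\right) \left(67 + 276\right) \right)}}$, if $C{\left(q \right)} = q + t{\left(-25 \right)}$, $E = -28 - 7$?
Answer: $\frac{\sqrt{198217}}{2} \approx 222.61$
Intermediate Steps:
$t{\left(p \right)} = 2 - p$
$E = -35$ ($E = -28 - 7 = -35$)
$z = \frac{79}{4}$ ($z = \frac{61 - -97}{8} = \frac{61 + 97}{8} = \frac{1}{8} \cdot 158 = \frac{79}{4} \approx 19.75$)
$C{\left(q \right)} = 27 + q$ ($C{\left(q \right)} = q + \left(2 - -25\right) = q + \left(2 + 25\right) = q + 27 = 27 + q$)
$\sqrt{54758 + C{\left(\left(z + E\right) \left(67 + 276\right) \right)}} = \sqrt{54758 + \left(27 + \left(\frac{79}{4} - 35\right) \left(67 + 276\right)\right)} = \sqrt{54758 + \left(27 - \frac{20923}{4}\right)} = \sqrt{54758 - \frac{20815}{4}} = \sqrt{\frac{198217}{4}} = \frac{\sqrt{198217}}{2}$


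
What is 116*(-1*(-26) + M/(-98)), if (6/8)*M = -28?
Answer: 64264/21 ≈ 3060.2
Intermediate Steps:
M = -112/3 (M = (4/3)*(-28) = -112/3 ≈ -37.333)
116*(-1*(-26) + M/(-98)) = 116*(-1*(-26) - 112/3/(-98)) = 116*(26 - 112/3*(-1/98)) = 116*(26 + 8/21) = 116*(554/21) = 64264/21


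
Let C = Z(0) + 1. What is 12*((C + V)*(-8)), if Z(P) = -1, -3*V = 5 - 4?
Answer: 32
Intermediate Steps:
V = -⅓ (V = -(5 - 4)/3 = -⅓*1 = -⅓ ≈ -0.33333)
C = 0 (C = -1 + 1 = 0)
12*((C + V)*(-8)) = 12*((0 - ⅓)*(-8)) = 12*(-⅓*(-8)) = 12*(8/3) = 32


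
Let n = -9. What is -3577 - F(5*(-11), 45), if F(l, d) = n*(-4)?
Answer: -3613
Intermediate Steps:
F(l, d) = 36 (F(l, d) = -9*(-4) = 36)
-3577 - F(5*(-11), 45) = -3577 - 1*36 = -3577 - 36 = -3613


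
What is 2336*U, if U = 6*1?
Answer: 14016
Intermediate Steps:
U = 6
2336*U = 2336*6 = 14016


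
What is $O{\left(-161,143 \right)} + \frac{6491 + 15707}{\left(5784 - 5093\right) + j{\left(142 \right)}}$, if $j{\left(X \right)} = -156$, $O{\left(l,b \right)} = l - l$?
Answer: $\frac{22198}{535} \approx 41.492$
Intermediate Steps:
$O{\left(l,b \right)} = 0$
$O{\left(-161,143 \right)} + \frac{6491 + 15707}{\left(5784 - 5093\right) + j{\left(142 \right)}} = 0 + \frac{6491 + 15707}{\left(5784 - 5093\right) - 156} = 0 + \frac{22198}{691 - 156} = 0 + \frac{22198}{535} = \frac{22198}{535}$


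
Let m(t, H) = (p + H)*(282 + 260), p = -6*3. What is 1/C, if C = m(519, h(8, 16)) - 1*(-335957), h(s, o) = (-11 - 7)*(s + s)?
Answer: 1/170105 ≈ 5.8787e-6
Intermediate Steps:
p = -18
h(s, o) = -36*s
m(t, H) = -9756 + 542*H (m(t, H) = (-18 + H)*(282 + 260) = (-18 + H)*542 = -9756 + 542*H)
C = 170105 (C = (-9756 + 542*(-36*8)) - 1*(-335957) = (-9756 + 542*(-288)) + 335957 = (-9756 - 156096) + 335957 = -165852 + 335957 = 170105)
1/C = 1/170105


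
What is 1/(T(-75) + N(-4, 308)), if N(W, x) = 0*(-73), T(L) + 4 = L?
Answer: -1/79 ≈ -0.012658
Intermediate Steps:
T(L) = -4 + L
N(W, x) = 0
1/(T(-75) + N(-4, 308)) = 1/((-4 - 75) + 0) = 1/(-79 + 0) = 1/(-79) = -1/79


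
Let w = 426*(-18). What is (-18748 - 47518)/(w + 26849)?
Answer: -66266/19181 ≈ -3.4548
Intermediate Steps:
w = -7668
(-18748 - 47518)/(w + 26849) = (-18748 - 47518)/(-7668 + 26849) = -66266/19181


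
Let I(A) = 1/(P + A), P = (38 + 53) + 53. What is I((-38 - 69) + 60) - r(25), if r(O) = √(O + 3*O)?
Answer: -969/97 ≈ -9.9897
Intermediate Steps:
P = 144 (P = 91 + 53 = 144)
r(O) = 2*√O (r(O) = √(4*O) = 2*√O)
I(A) = 1/(144 + A)
I((-38 - 69) + 60) - r(25) = 1/(144 + ((-38 - 69) + 60)) - 2*√25 = 1/(144 + (-107 + 60)) - 2*5 = 1/(144 - 47) - 1*10 = 1/97 - 10 = -969/97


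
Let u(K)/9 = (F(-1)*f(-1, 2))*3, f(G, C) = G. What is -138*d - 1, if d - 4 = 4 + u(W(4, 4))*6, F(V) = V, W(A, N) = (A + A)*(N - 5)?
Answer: -23461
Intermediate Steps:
W(A, N) = 2*A*(-5 + N) (W(A, N) = (2*A)*(-5 + N) = 2*A*(-5 + N))
u(K) = 27 (u(K) = 9*(-1*(-1)*3) = 9*(1*3) = 9*3 = 27)
d = 170 (d = 4 + (4 + 27*6) = 4 + (4 + 162) = 4 + 166 = 170)
-138*d - 1 = -138*170 - 1 = -23460 - 1 = -23461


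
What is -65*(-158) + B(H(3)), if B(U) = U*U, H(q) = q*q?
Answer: 10351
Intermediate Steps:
H(q) = q²
B(U) = U²
-65*(-158) + B(H(3)) = -65*(-158) + (3²)² = 10270 + 9² = 10270 + 81 = 10351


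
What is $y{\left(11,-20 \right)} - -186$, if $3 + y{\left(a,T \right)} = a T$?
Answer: $-37$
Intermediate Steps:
$y{\left(a,T \right)} = -3 + T a$ ($y{\left(a,T \right)} = -3 + a T = -3 + T a$)
$y{\left(11,-20 \right)} - -186 = \left(-3 - 220\right) - -186 = \left(-3 - 220\right) + 186 = -223 + 186 = -37$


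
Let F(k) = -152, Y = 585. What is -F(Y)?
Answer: 152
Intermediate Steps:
-F(Y) = -1*(-152) = 152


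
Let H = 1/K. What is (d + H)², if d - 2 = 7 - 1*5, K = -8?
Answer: 961/64 ≈ 15.016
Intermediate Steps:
H = -⅛ (H = 1/(-8) = -⅛ ≈ -0.12500)
d = 4 (d = 2 + (7 - 1*5) = 2 + (7 - 5) = 2 + 2 = 4)
(d + H)² = (4 - ⅛)² = (31/8)² = 961/64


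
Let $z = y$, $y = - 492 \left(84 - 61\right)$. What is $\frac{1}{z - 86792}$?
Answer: $- \frac{1}{98108} \approx -1.0193 \cdot 10^{-5}$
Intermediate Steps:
$y = -11316$ ($y = \left(-492\right) 23 = -11316$)
$z = -11316$
$\frac{1}{z - 86792} = \frac{1}{-11316 - 86792} = \frac{1}{-98108} = - \frac{1}{98108}$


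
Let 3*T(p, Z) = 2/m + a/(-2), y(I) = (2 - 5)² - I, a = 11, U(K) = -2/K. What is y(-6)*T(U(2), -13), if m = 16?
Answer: -215/8 ≈ -26.875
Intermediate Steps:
y(I) = 9 - I (y(I) = (-3)² - I = 9 - I)
T(p, Z) = -43/24 (T(p, Z) = (2/16 + 11/(-2))/3 = (2*(1/16) + 11*(-½))/3 = (⅛ - 11/2)/3 = (⅓)*(-43/8) = -43/24)
y(-6)*T(U(2), -13) = (9 - 1*(-6))*(-43/24) = (9 + 6)*(-43/24) = 15*(-43/24) = -215/8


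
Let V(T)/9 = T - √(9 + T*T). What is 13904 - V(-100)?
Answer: 14804 + 9*√10009 ≈ 15704.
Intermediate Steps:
V(T) = -9*√(9 + T²) + 9*T (V(T) = 9*(T - √(9 + T*T)) = 9*(T - √(9 + T²)) = -9*√(9 + T²) + 9*T)
13904 - V(-100) = 13904 - (-9*√(9 + (-100)²) + 9*(-100)) = 13904 - (-9*√(9 + 10000) - 900) = 13904 - (-9*√10009 - 900) = 13904 - (-900 - 9*√10009) = 13904 + (900 + 9*√10009) = 14804 + 9*√10009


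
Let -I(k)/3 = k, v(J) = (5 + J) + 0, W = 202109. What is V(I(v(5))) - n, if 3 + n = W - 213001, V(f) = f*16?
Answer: 10415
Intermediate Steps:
v(J) = 5 + J
I(k) = -3*k
V(f) = 16*f
n = -10895 (n = -3 + (202109 - 213001) = -3 - 10892 = -10895)
V(I(v(5))) - n = 16*(-3*(5 + 5)) - 1*(-10895) = 16*(-3*10) + 10895 = 16*(-30) + 10895 = -480 + 10895 = 10415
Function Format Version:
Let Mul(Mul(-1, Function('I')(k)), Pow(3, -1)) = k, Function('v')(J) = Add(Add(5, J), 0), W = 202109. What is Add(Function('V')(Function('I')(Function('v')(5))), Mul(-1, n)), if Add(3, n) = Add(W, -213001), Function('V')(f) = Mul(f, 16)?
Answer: 10415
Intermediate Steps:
Function('v')(J) = Add(5, J)
Function('I')(k) = Mul(-3, k)
Function('V')(f) = Mul(16, f)
n = -10895 (n = Add(-3, Add(202109, -213001)) = Add(-3, -10892) = -10895)
Add(Function('V')(Function('I')(Function('v')(5))), Mul(-1, n)) = Add(Mul(16, Mul(-3, Add(5, 5))), Mul(-1, -10895)) = Add(Mul(16, Mul(-3, 10)), 10895) = Add(Mul(16, -30), 10895) = Add(-480, 10895) = 10415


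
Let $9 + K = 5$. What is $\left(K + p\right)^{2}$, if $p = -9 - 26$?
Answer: $1521$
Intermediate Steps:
$K = -4$ ($K = -9 + 5 = -4$)
$p = -35$ ($p = -9 - 26 = -35$)
$\left(K + p\right)^{2} = \left(-4 - 35\right)^{2} = \left(-39\right)^{2} = 1521$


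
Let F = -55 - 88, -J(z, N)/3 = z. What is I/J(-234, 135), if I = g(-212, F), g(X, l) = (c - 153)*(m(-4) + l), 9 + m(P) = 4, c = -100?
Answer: 18722/351 ≈ 53.339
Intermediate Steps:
J(z, N) = -3*z
F = -143
m(P) = -5 (m(P) = -9 + 4 = -5)
g(X, l) = 1265 - 253*l (g(X, l) = (-100 - 153)*(-5 + l) = -253*(-5 + l) = 1265 - 253*l)
I = 37444 (I = 1265 - 253*(-143) = 1265 + 36179 = 37444)
I/J(-234, 135) = 37444/((-3*(-234))) = 37444/702 = 37444*(1/702) = 18722/351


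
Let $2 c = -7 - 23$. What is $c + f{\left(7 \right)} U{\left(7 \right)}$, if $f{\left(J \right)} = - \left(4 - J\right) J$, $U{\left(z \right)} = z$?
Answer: $132$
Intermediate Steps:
$c = -15$ ($c = \frac{-7 - 23}{2} = \frac{1}{2} \left(-30\right) = -15$)
$f{\left(J \right)} = - J \left(4 - J\right)$
$c + f{\left(7 \right)} U{\left(7 \right)} = -15 + 7 \left(-4 + 7\right) 7 = -15 + 7 \cdot 3 \cdot 7 = -15 + 21 \cdot 7 = -15 + 147 = 132$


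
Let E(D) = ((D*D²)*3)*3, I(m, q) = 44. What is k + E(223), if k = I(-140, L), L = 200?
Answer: 99806147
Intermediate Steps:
k = 44
E(D) = 9*D³ (E(D) = (D³*3)*3 = (3*D³)*3 = 9*D³)
k + E(223) = 44 + 9*223³ = 44 + 9*11089567 = 44 + 99806103 = 99806147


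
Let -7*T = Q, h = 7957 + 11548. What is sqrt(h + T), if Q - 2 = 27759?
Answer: 3*sqrt(84602)/7 ≈ 124.66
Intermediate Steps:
Q = 27761 (Q = 2 + 27759 = 27761)
h = 19505
T = -27761/7 (T = -1/7*27761 = -27761/7 ≈ -3965.9)
sqrt(h + T) = sqrt(19505 - 27761/7) = sqrt(108774/7) = 3*sqrt(84602)/7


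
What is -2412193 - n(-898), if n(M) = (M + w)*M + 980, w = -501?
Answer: -3669475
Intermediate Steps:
n(M) = 980 + M*(-501 + M) (n(M) = (M - 501)*M + 980 = (-501 + M)*M + 980 = M*(-501 + M) + 980 = 980 + M*(-501 + M))
-2412193 - n(-898) = -2412193 - (980 + (-898)**2 - 501*(-898)) = -2412193 - (980 + 806404 + 449898) = -2412193 - 1*1257282 = -2412193 - 1257282 = -3669475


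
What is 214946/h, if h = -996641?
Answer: -214946/996641 ≈ -0.21567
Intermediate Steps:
214946/h = 214946/(-996641) = 214946*(-1/996641) = -214946/996641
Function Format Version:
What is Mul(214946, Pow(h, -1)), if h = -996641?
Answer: Rational(-214946, 996641) ≈ -0.21567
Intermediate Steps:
Mul(214946, Pow(h, -1)) = Mul(214946, Pow(-996641, -1)) = Mul(214946, Rational(-1, 996641)) = Rational(-214946, 996641)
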